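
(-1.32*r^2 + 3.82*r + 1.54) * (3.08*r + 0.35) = -4.0656*r^3 + 11.3036*r^2 + 6.0802*r + 0.539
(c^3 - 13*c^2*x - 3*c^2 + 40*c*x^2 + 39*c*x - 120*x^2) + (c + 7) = c^3 - 13*c^2*x - 3*c^2 + 40*c*x^2 + 39*c*x + c - 120*x^2 + 7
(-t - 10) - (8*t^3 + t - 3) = -8*t^3 - 2*t - 7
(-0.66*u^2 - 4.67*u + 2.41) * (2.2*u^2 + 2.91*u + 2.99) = -1.452*u^4 - 12.1946*u^3 - 10.2611*u^2 - 6.9502*u + 7.2059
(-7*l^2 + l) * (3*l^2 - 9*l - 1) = -21*l^4 + 66*l^3 - 2*l^2 - l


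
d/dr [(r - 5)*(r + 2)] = 2*r - 3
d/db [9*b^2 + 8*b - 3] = 18*b + 8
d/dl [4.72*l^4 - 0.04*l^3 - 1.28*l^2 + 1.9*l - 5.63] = 18.88*l^3 - 0.12*l^2 - 2.56*l + 1.9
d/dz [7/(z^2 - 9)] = -14*z/(z^2 - 9)^2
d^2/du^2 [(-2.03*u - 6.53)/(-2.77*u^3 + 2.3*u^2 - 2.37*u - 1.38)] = (93.455922*u^5 + 523.649664*u^4 - 670.818174*u^3 + 371.356446*u^2 - 324.680328*u + 101.530518)/(21.253933*u^9 - 52.94301*u^8 + 98.514219*u^7 - 70.996814*u^6 + 31.536459*u^5 + 37.501362*u^4 - 15.996663*u^3 + 10.113606*u^2 + 13.540284*u + 2.628072)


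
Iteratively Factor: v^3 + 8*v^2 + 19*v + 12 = (v + 3)*(v^2 + 5*v + 4) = (v + 1)*(v + 3)*(v + 4)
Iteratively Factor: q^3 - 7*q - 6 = (q - 3)*(q^2 + 3*q + 2) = (q - 3)*(q + 1)*(q + 2)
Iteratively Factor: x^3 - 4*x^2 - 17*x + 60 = (x + 4)*(x^2 - 8*x + 15) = (x - 3)*(x + 4)*(x - 5)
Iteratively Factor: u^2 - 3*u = (u - 3)*(u)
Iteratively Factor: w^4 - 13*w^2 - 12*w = (w + 3)*(w^3 - 3*w^2 - 4*w) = (w - 4)*(w + 3)*(w^2 + w) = w*(w - 4)*(w + 3)*(w + 1)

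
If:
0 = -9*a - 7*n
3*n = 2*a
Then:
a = 0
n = 0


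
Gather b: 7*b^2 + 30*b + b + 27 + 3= 7*b^2 + 31*b + 30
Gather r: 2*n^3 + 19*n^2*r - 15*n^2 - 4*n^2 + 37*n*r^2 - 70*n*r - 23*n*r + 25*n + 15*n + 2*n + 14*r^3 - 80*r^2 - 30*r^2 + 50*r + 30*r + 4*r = 2*n^3 - 19*n^2 + 42*n + 14*r^3 + r^2*(37*n - 110) + r*(19*n^2 - 93*n + 84)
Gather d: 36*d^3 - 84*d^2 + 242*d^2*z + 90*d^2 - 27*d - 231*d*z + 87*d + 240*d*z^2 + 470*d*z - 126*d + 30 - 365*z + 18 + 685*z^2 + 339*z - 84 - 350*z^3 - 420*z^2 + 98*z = 36*d^3 + d^2*(242*z + 6) + d*(240*z^2 + 239*z - 66) - 350*z^3 + 265*z^2 + 72*z - 36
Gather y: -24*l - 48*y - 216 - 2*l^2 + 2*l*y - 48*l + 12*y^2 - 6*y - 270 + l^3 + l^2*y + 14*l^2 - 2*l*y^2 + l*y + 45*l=l^3 + 12*l^2 - 27*l + y^2*(12 - 2*l) + y*(l^2 + 3*l - 54) - 486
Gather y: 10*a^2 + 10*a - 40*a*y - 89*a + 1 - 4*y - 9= 10*a^2 - 79*a + y*(-40*a - 4) - 8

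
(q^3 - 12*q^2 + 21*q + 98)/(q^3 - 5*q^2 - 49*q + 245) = (q^2 - 5*q - 14)/(q^2 + 2*q - 35)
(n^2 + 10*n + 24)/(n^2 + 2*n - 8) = (n + 6)/(n - 2)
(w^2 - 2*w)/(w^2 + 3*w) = (w - 2)/(w + 3)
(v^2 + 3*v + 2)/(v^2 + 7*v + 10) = (v + 1)/(v + 5)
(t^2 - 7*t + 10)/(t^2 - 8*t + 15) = (t - 2)/(t - 3)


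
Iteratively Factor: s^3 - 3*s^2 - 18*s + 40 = (s - 2)*(s^2 - s - 20) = (s - 5)*(s - 2)*(s + 4)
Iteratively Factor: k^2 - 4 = (k - 2)*(k + 2)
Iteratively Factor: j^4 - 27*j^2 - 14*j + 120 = (j + 3)*(j^3 - 3*j^2 - 18*j + 40) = (j - 2)*(j + 3)*(j^2 - j - 20) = (j - 5)*(j - 2)*(j + 3)*(j + 4)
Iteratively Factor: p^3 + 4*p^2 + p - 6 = (p + 2)*(p^2 + 2*p - 3) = (p - 1)*(p + 2)*(p + 3)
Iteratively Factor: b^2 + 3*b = (b + 3)*(b)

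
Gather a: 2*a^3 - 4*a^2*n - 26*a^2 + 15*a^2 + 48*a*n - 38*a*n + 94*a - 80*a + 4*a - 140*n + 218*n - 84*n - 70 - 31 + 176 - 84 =2*a^3 + a^2*(-4*n - 11) + a*(10*n + 18) - 6*n - 9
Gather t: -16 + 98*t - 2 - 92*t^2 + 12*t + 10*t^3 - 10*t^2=10*t^3 - 102*t^2 + 110*t - 18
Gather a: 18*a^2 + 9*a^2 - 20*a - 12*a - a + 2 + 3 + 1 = 27*a^2 - 33*a + 6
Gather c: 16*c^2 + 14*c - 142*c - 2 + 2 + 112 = 16*c^2 - 128*c + 112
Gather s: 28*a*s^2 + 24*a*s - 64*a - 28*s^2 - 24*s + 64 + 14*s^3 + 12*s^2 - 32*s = -64*a + 14*s^3 + s^2*(28*a - 16) + s*(24*a - 56) + 64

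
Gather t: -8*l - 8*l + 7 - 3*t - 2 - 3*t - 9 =-16*l - 6*t - 4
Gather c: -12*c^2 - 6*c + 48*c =-12*c^2 + 42*c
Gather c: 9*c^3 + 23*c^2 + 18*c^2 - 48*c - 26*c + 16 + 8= 9*c^3 + 41*c^2 - 74*c + 24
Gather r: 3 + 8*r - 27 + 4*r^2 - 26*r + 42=4*r^2 - 18*r + 18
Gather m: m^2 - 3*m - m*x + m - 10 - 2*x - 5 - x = m^2 + m*(-x - 2) - 3*x - 15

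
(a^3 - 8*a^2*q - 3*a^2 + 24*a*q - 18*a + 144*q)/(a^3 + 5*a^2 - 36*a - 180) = (a^2 - 8*a*q + 3*a - 24*q)/(a^2 + 11*a + 30)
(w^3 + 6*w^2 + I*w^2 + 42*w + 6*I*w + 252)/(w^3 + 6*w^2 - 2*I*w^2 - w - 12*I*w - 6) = (w^2 + I*w + 42)/(w^2 - 2*I*w - 1)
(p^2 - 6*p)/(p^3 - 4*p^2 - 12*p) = 1/(p + 2)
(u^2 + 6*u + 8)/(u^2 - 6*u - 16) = (u + 4)/(u - 8)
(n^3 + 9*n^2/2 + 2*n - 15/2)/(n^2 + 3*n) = n + 3/2 - 5/(2*n)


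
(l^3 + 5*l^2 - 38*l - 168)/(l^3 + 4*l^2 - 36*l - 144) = (l + 7)/(l + 6)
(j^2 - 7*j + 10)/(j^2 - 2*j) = (j - 5)/j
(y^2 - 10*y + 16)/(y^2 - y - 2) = (y - 8)/(y + 1)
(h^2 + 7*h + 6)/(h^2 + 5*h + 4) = (h + 6)/(h + 4)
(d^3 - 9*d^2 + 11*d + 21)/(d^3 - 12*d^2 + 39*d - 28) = (d^2 - 2*d - 3)/(d^2 - 5*d + 4)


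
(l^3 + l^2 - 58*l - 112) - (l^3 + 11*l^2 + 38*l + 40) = -10*l^2 - 96*l - 152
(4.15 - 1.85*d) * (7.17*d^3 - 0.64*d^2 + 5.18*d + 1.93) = -13.2645*d^4 + 30.9395*d^3 - 12.239*d^2 + 17.9265*d + 8.0095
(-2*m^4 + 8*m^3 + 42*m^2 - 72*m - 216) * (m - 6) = -2*m^5 + 20*m^4 - 6*m^3 - 324*m^2 + 216*m + 1296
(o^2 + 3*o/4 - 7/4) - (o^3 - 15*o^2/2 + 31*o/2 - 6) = -o^3 + 17*o^2/2 - 59*o/4 + 17/4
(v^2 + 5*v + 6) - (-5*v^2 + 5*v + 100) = 6*v^2 - 94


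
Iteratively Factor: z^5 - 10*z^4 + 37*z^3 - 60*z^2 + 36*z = (z - 3)*(z^4 - 7*z^3 + 16*z^2 - 12*z) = (z - 3)^2*(z^3 - 4*z^2 + 4*z) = (z - 3)^2*(z - 2)*(z^2 - 2*z) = (z - 3)^2*(z - 2)^2*(z)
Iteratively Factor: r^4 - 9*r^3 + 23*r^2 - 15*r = (r)*(r^3 - 9*r^2 + 23*r - 15) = r*(r - 5)*(r^2 - 4*r + 3) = r*(r - 5)*(r - 1)*(r - 3)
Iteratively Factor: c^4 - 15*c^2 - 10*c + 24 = (c - 1)*(c^3 + c^2 - 14*c - 24) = (c - 4)*(c - 1)*(c^2 + 5*c + 6) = (c - 4)*(c - 1)*(c + 2)*(c + 3)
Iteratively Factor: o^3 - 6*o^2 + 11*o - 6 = (o - 2)*(o^2 - 4*o + 3) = (o - 3)*(o - 2)*(o - 1)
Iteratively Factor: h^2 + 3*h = (h)*(h + 3)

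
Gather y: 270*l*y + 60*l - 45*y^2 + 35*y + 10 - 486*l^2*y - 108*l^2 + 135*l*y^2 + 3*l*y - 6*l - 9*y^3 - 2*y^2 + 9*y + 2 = -108*l^2 + 54*l - 9*y^3 + y^2*(135*l - 47) + y*(-486*l^2 + 273*l + 44) + 12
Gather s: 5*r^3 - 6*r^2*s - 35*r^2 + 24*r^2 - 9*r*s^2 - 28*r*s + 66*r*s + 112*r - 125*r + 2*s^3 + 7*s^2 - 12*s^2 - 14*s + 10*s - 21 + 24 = 5*r^3 - 11*r^2 - 13*r + 2*s^3 + s^2*(-9*r - 5) + s*(-6*r^2 + 38*r - 4) + 3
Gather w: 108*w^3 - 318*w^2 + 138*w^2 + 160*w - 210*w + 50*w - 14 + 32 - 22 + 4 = 108*w^3 - 180*w^2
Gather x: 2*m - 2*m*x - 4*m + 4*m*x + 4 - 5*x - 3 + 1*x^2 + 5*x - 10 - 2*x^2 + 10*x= -2*m - x^2 + x*(2*m + 10) - 9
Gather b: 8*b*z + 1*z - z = 8*b*z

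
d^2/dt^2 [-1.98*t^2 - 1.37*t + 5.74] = -3.96000000000000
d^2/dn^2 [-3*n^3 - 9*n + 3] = -18*n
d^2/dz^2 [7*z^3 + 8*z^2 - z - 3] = 42*z + 16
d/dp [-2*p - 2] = -2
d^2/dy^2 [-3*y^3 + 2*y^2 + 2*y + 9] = 4 - 18*y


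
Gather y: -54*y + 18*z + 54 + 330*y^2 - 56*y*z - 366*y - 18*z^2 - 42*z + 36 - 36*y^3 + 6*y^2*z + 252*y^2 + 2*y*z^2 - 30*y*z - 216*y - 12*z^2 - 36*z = -36*y^3 + y^2*(6*z + 582) + y*(2*z^2 - 86*z - 636) - 30*z^2 - 60*z + 90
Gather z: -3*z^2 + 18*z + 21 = -3*z^2 + 18*z + 21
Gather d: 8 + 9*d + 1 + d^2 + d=d^2 + 10*d + 9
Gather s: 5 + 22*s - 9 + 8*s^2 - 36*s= 8*s^2 - 14*s - 4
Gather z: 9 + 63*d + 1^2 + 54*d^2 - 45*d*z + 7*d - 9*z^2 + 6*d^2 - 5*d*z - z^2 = 60*d^2 - 50*d*z + 70*d - 10*z^2 + 10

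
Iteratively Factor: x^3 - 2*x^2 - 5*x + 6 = (x - 3)*(x^2 + x - 2) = (x - 3)*(x - 1)*(x + 2)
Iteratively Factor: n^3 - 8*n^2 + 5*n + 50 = (n + 2)*(n^2 - 10*n + 25) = (n - 5)*(n + 2)*(n - 5)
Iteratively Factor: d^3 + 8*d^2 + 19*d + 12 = (d + 1)*(d^2 + 7*d + 12) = (d + 1)*(d + 4)*(d + 3)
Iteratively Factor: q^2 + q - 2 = (q + 2)*(q - 1)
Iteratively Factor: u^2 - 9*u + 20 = (u - 5)*(u - 4)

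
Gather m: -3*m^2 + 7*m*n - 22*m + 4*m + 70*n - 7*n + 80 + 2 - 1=-3*m^2 + m*(7*n - 18) + 63*n + 81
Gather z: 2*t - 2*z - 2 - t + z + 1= t - z - 1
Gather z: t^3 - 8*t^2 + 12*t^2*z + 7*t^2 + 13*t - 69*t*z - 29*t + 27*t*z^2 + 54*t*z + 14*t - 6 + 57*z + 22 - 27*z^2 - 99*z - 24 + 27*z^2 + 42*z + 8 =t^3 - t^2 + 27*t*z^2 - 2*t + z*(12*t^2 - 15*t)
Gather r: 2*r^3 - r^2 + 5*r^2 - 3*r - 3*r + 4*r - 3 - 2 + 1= 2*r^3 + 4*r^2 - 2*r - 4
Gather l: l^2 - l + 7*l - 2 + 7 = l^2 + 6*l + 5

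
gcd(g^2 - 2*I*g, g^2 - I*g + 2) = g - 2*I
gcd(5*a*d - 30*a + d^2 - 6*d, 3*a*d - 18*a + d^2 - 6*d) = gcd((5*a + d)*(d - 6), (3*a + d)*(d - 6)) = d - 6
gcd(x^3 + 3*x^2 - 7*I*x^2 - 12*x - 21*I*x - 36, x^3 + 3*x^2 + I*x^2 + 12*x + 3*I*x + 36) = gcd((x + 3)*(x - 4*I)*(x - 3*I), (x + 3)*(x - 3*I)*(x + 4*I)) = x^2 + x*(3 - 3*I) - 9*I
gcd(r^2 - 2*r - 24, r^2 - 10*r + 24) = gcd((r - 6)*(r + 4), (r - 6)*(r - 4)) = r - 6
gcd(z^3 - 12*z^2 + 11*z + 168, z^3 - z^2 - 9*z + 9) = z + 3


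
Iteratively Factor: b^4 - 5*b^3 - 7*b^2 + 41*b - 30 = (b - 5)*(b^3 - 7*b + 6) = (b - 5)*(b - 1)*(b^2 + b - 6) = (b - 5)*(b - 2)*(b - 1)*(b + 3)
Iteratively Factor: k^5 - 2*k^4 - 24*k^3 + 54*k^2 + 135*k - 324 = (k + 3)*(k^4 - 5*k^3 - 9*k^2 + 81*k - 108) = (k - 3)*(k + 3)*(k^3 - 2*k^2 - 15*k + 36) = (k - 3)^2*(k + 3)*(k^2 + k - 12) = (k - 3)^2*(k + 3)*(k + 4)*(k - 3)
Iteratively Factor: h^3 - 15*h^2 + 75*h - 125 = (h - 5)*(h^2 - 10*h + 25) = (h - 5)^2*(h - 5)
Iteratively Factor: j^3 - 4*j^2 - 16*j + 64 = (j - 4)*(j^2 - 16) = (j - 4)*(j + 4)*(j - 4)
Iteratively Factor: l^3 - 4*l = (l - 2)*(l^2 + 2*l) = l*(l - 2)*(l + 2)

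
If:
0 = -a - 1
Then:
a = -1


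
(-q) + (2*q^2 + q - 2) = 2*q^2 - 2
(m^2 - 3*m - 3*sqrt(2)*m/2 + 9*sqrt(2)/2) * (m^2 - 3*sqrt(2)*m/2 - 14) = m^4 - 3*sqrt(2)*m^3 - 3*m^3 - 19*m^2/2 + 9*sqrt(2)*m^2 + 57*m/2 + 21*sqrt(2)*m - 63*sqrt(2)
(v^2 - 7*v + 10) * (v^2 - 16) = v^4 - 7*v^3 - 6*v^2 + 112*v - 160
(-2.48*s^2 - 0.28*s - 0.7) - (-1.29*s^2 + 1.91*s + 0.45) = -1.19*s^2 - 2.19*s - 1.15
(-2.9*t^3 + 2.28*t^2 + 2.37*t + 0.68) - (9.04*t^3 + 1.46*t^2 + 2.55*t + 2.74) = -11.94*t^3 + 0.82*t^2 - 0.18*t - 2.06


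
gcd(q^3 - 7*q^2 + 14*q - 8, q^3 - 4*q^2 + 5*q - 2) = q^2 - 3*q + 2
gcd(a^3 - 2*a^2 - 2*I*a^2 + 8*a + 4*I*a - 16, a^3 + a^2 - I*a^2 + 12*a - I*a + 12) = a - 4*I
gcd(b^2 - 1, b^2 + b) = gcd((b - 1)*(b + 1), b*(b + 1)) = b + 1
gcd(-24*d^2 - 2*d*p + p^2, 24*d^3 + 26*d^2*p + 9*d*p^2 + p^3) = 4*d + p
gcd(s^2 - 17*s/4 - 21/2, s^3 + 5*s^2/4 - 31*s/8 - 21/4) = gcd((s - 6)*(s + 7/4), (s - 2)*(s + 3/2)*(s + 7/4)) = s + 7/4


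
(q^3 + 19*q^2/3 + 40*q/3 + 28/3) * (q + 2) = q^4 + 25*q^3/3 + 26*q^2 + 36*q + 56/3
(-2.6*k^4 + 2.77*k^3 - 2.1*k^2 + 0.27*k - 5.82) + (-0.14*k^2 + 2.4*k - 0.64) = -2.6*k^4 + 2.77*k^3 - 2.24*k^2 + 2.67*k - 6.46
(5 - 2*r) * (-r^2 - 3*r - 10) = 2*r^3 + r^2 + 5*r - 50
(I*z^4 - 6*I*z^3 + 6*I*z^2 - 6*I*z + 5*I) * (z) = I*z^5 - 6*I*z^4 + 6*I*z^3 - 6*I*z^2 + 5*I*z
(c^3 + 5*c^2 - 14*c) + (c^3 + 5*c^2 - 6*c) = 2*c^3 + 10*c^2 - 20*c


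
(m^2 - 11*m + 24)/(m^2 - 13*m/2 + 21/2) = 2*(m - 8)/(2*m - 7)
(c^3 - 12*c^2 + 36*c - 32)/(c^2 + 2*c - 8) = (c^2 - 10*c + 16)/(c + 4)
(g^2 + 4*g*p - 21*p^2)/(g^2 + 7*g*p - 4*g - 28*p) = (g - 3*p)/(g - 4)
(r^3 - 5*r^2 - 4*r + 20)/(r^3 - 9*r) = (r^3 - 5*r^2 - 4*r + 20)/(r*(r^2 - 9))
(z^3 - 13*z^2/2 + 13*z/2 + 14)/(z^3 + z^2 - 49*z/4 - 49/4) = 2*(z - 4)/(2*z + 7)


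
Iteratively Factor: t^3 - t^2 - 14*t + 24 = (t - 2)*(t^2 + t - 12) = (t - 3)*(t - 2)*(t + 4)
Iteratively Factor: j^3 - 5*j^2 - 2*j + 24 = (j + 2)*(j^2 - 7*j + 12) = (j - 4)*(j + 2)*(j - 3)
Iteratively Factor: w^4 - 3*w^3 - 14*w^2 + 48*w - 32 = (w - 1)*(w^3 - 2*w^2 - 16*w + 32) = (w - 2)*(w - 1)*(w^2 - 16) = (w - 2)*(w - 1)*(w + 4)*(w - 4)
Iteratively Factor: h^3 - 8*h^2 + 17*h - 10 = (h - 1)*(h^2 - 7*h + 10) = (h - 2)*(h - 1)*(h - 5)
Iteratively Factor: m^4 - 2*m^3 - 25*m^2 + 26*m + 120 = (m + 4)*(m^3 - 6*m^2 - m + 30) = (m + 2)*(m + 4)*(m^2 - 8*m + 15) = (m - 3)*(m + 2)*(m + 4)*(m - 5)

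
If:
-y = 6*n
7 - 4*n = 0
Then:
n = 7/4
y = -21/2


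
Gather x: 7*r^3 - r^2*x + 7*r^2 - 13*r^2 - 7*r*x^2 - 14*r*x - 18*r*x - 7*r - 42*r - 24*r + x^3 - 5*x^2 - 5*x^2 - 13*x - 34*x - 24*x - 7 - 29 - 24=7*r^3 - 6*r^2 - 73*r + x^3 + x^2*(-7*r - 10) + x*(-r^2 - 32*r - 71) - 60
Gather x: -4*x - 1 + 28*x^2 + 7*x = 28*x^2 + 3*x - 1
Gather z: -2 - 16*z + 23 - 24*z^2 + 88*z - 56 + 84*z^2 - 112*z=60*z^2 - 40*z - 35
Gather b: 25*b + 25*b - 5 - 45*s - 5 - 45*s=50*b - 90*s - 10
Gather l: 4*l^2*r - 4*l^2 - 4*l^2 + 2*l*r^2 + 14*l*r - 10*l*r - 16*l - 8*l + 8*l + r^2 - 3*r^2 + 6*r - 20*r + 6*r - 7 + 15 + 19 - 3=l^2*(4*r - 8) + l*(2*r^2 + 4*r - 16) - 2*r^2 - 8*r + 24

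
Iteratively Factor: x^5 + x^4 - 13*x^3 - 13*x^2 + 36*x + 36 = (x + 2)*(x^4 - x^3 - 11*x^2 + 9*x + 18) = (x - 3)*(x + 2)*(x^3 + 2*x^2 - 5*x - 6) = (x - 3)*(x - 2)*(x + 2)*(x^2 + 4*x + 3) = (x - 3)*(x - 2)*(x + 1)*(x + 2)*(x + 3)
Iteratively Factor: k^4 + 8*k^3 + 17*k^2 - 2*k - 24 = (k + 2)*(k^3 + 6*k^2 + 5*k - 12) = (k + 2)*(k + 3)*(k^2 + 3*k - 4) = (k + 2)*(k + 3)*(k + 4)*(k - 1)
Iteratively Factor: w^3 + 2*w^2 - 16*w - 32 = (w + 2)*(w^2 - 16) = (w - 4)*(w + 2)*(w + 4)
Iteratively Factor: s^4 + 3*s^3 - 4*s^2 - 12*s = (s + 2)*(s^3 + s^2 - 6*s) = (s + 2)*(s + 3)*(s^2 - 2*s) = s*(s + 2)*(s + 3)*(s - 2)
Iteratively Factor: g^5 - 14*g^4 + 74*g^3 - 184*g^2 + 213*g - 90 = (g - 2)*(g^4 - 12*g^3 + 50*g^2 - 84*g + 45) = (g - 5)*(g - 2)*(g^3 - 7*g^2 + 15*g - 9) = (g - 5)*(g - 3)*(g - 2)*(g^2 - 4*g + 3) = (g - 5)*(g - 3)*(g - 2)*(g - 1)*(g - 3)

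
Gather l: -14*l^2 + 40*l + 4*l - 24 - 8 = -14*l^2 + 44*l - 32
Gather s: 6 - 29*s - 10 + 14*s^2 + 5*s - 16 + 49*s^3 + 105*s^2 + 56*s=49*s^3 + 119*s^2 + 32*s - 20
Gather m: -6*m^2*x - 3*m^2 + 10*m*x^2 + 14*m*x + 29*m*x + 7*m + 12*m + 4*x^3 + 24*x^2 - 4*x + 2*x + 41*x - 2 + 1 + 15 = m^2*(-6*x - 3) + m*(10*x^2 + 43*x + 19) + 4*x^3 + 24*x^2 + 39*x + 14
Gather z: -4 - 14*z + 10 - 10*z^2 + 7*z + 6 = -10*z^2 - 7*z + 12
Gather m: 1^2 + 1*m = m + 1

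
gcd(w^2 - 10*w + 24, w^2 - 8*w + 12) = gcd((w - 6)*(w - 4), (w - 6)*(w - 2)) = w - 6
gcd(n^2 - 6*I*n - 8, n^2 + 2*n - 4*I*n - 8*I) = n - 4*I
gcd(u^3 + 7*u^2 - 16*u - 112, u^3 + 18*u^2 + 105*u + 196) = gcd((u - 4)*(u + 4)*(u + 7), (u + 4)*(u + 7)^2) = u^2 + 11*u + 28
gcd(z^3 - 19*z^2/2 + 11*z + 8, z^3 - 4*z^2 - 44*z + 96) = z^2 - 10*z + 16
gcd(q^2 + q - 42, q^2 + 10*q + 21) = q + 7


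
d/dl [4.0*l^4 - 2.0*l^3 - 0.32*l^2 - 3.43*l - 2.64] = 16.0*l^3 - 6.0*l^2 - 0.64*l - 3.43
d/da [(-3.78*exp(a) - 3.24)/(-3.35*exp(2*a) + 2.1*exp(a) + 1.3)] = (-12.663*exp(2*a) - 21.708*exp(a) + 1.89)*exp(a)/(11.2225*exp(4*a) - 14.07*exp(3*a) - 4.3*exp(2*a) + 5.46*exp(a) + 1.69)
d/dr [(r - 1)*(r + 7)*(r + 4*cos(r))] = -(r - 1)*(r + 7)*(4*sin(r) - 1) + (r - 1)*(r + 4*cos(r)) + (r + 7)*(r + 4*cos(r))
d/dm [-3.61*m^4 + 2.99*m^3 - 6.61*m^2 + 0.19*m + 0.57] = -14.44*m^3 + 8.97*m^2 - 13.22*m + 0.19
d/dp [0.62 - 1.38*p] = -1.38000000000000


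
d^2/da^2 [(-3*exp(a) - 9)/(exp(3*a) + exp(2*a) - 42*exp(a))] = 6*(-2*exp(5*a) - 15*exp(4*a) - 101*exp(3*a) + 99*exp(2*a) + 189*exp(a) - 2646)*exp(-a)/(exp(6*a) + 3*exp(5*a) - 123*exp(4*a) - 251*exp(3*a) + 5166*exp(2*a) + 5292*exp(a) - 74088)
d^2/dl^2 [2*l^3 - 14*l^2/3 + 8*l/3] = 12*l - 28/3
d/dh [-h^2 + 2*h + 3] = 2 - 2*h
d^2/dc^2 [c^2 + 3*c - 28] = 2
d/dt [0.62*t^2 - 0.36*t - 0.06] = 1.24*t - 0.36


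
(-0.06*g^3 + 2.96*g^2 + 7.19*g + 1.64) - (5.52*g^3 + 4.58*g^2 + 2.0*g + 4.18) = -5.58*g^3 - 1.62*g^2 + 5.19*g - 2.54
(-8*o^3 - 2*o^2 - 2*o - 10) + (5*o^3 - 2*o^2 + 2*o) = -3*o^3 - 4*o^2 - 10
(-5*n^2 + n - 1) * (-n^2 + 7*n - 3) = 5*n^4 - 36*n^3 + 23*n^2 - 10*n + 3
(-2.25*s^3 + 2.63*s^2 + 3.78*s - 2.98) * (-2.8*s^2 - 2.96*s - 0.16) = 6.3*s^5 - 0.703999999999999*s^4 - 18.0088*s^3 - 3.2656*s^2 + 8.216*s + 0.4768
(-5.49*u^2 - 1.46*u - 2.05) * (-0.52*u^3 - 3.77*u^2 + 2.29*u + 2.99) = 2.8548*u^5 + 21.4565*u^4 - 6.0019*u^3 - 12.03*u^2 - 9.0599*u - 6.1295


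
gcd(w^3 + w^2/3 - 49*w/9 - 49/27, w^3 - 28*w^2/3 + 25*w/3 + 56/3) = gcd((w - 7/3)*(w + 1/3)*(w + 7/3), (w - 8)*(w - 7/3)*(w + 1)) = w - 7/3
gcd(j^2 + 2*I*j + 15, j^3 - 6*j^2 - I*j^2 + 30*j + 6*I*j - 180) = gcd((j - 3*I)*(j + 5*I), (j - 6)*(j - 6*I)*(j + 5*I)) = j + 5*I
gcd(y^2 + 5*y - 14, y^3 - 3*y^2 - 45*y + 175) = y + 7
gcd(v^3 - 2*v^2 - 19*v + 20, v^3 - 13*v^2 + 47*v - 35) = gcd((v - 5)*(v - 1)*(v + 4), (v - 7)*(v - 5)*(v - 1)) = v^2 - 6*v + 5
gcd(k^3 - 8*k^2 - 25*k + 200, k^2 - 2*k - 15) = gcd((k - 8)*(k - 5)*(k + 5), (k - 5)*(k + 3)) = k - 5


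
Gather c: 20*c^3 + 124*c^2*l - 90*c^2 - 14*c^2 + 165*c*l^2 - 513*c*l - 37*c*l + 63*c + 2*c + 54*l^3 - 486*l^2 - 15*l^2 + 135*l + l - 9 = 20*c^3 + c^2*(124*l - 104) + c*(165*l^2 - 550*l + 65) + 54*l^3 - 501*l^2 + 136*l - 9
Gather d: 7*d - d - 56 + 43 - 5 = 6*d - 18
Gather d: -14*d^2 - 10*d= -14*d^2 - 10*d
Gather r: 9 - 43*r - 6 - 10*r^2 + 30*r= -10*r^2 - 13*r + 3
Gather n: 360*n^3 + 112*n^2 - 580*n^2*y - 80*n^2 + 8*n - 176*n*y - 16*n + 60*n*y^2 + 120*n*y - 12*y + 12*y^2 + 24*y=360*n^3 + n^2*(32 - 580*y) + n*(60*y^2 - 56*y - 8) + 12*y^2 + 12*y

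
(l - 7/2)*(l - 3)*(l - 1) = l^3 - 15*l^2/2 + 17*l - 21/2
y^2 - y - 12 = (y - 4)*(y + 3)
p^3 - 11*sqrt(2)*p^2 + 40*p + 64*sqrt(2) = (p - 8*sqrt(2))*(p - 4*sqrt(2))*(p + sqrt(2))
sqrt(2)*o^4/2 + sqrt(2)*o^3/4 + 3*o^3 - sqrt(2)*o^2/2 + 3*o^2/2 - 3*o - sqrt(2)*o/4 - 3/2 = (o - 1)*(o + 1/2)*(o + 3*sqrt(2))*(sqrt(2)*o/2 + sqrt(2)/2)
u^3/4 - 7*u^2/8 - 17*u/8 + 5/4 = (u/4 + 1/2)*(u - 5)*(u - 1/2)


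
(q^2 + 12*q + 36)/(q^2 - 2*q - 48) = (q + 6)/(q - 8)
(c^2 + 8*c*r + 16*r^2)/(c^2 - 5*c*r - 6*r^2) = (-c^2 - 8*c*r - 16*r^2)/(-c^2 + 5*c*r + 6*r^2)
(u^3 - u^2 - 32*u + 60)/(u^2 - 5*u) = u + 4 - 12/u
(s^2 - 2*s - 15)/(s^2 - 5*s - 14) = (-s^2 + 2*s + 15)/(-s^2 + 5*s + 14)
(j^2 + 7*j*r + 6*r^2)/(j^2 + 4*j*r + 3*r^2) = (j + 6*r)/(j + 3*r)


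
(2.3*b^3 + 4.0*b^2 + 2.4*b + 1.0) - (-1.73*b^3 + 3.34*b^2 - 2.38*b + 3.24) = 4.03*b^3 + 0.66*b^2 + 4.78*b - 2.24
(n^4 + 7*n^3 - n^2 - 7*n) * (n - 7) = n^5 - 50*n^3 + 49*n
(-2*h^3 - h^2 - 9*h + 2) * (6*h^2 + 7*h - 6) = -12*h^5 - 20*h^4 - 49*h^3 - 45*h^2 + 68*h - 12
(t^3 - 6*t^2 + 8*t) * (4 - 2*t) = -2*t^4 + 16*t^3 - 40*t^2 + 32*t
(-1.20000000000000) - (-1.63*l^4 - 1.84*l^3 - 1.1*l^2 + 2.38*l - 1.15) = 1.63*l^4 + 1.84*l^3 + 1.1*l^2 - 2.38*l - 0.05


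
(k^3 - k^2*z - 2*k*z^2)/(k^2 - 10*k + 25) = k*(k^2 - k*z - 2*z^2)/(k^2 - 10*k + 25)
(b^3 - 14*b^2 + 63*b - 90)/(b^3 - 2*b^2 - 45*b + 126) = (b - 5)/(b + 7)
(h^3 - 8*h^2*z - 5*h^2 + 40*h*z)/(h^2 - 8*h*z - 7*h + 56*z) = h*(h - 5)/(h - 7)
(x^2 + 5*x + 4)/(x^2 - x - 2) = (x + 4)/(x - 2)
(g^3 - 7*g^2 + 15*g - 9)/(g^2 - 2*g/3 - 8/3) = 3*(-g^3 + 7*g^2 - 15*g + 9)/(-3*g^2 + 2*g + 8)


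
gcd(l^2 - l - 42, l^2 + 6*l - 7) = 1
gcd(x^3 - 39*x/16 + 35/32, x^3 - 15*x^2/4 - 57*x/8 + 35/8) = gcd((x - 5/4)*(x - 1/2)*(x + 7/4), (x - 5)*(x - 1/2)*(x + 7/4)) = x^2 + 5*x/4 - 7/8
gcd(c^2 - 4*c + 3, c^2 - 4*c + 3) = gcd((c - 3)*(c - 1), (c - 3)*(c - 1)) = c^2 - 4*c + 3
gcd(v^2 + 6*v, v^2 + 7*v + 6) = v + 6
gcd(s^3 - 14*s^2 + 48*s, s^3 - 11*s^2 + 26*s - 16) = s - 8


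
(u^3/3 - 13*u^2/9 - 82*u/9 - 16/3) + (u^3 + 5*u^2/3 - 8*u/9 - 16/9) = 4*u^3/3 + 2*u^2/9 - 10*u - 64/9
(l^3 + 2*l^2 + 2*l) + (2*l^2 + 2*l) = l^3 + 4*l^2 + 4*l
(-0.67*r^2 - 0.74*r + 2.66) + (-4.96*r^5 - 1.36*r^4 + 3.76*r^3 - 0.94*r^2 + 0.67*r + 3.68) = -4.96*r^5 - 1.36*r^4 + 3.76*r^3 - 1.61*r^2 - 0.07*r + 6.34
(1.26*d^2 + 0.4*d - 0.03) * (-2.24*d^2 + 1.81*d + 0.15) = -2.8224*d^4 + 1.3846*d^3 + 0.9802*d^2 + 0.0057*d - 0.0045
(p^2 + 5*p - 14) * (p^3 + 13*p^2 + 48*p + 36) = p^5 + 18*p^4 + 99*p^3 + 94*p^2 - 492*p - 504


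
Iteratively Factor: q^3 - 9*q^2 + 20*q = (q)*(q^2 - 9*q + 20) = q*(q - 4)*(q - 5)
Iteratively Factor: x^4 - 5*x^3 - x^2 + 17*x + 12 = (x + 1)*(x^3 - 6*x^2 + 5*x + 12) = (x - 3)*(x + 1)*(x^2 - 3*x - 4) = (x - 3)*(x + 1)^2*(x - 4)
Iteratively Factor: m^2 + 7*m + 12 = (m + 3)*(m + 4)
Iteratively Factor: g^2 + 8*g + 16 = (g + 4)*(g + 4)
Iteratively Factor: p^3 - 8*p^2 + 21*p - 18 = (p - 3)*(p^2 - 5*p + 6) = (p - 3)^2*(p - 2)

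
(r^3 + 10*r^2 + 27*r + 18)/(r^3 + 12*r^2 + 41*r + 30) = (r + 3)/(r + 5)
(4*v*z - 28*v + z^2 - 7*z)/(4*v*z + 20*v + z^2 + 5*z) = (z - 7)/(z + 5)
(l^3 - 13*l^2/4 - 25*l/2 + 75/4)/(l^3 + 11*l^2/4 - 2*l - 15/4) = (l - 5)/(l + 1)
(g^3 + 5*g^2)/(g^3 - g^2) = (g + 5)/(g - 1)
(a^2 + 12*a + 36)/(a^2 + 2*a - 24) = (a + 6)/(a - 4)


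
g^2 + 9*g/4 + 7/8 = (g + 1/2)*(g + 7/4)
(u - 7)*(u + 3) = u^2 - 4*u - 21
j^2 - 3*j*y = j*(j - 3*y)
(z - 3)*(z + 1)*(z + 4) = z^3 + 2*z^2 - 11*z - 12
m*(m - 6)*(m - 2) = m^3 - 8*m^2 + 12*m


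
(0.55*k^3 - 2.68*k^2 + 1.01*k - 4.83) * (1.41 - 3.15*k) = -1.7325*k^4 + 9.2175*k^3 - 6.9603*k^2 + 16.6386*k - 6.8103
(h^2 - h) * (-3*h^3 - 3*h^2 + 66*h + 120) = -3*h^5 + 69*h^3 + 54*h^2 - 120*h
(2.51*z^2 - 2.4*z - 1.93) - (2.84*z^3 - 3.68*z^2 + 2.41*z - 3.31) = -2.84*z^3 + 6.19*z^2 - 4.81*z + 1.38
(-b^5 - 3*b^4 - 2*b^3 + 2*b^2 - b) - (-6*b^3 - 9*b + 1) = -b^5 - 3*b^4 + 4*b^3 + 2*b^2 + 8*b - 1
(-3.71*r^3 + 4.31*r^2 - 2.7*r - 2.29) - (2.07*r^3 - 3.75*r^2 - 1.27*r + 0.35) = -5.78*r^3 + 8.06*r^2 - 1.43*r - 2.64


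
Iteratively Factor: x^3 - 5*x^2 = (x)*(x^2 - 5*x) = x^2*(x - 5)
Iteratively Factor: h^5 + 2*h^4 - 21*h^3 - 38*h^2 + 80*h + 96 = (h + 3)*(h^4 - h^3 - 18*h^2 + 16*h + 32) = (h - 4)*(h + 3)*(h^3 + 3*h^2 - 6*h - 8) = (h - 4)*(h + 1)*(h + 3)*(h^2 + 2*h - 8) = (h - 4)*(h + 1)*(h + 3)*(h + 4)*(h - 2)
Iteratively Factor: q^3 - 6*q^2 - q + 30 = (q - 5)*(q^2 - q - 6) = (q - 5)*(q - 3)*(q + 2)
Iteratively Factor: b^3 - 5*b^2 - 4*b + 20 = (b - 5)*(b^2 - 4) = (b - 5)*(b - 2)*(b + 2)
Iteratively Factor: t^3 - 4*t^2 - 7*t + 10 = (t + 2)*(t^2 - 6*t + 5) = (t - 5)*(t + 2)*(t - 1)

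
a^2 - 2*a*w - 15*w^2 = (a - 5*w)*(a + 3*w)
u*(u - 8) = u^2 - 8*u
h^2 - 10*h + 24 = (h - 6)*(h - 4)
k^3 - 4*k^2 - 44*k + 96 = (k - 8)*(k - 2)*(k + 6)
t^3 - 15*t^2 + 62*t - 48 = (t - 8)*(t - 6)*(t - 1)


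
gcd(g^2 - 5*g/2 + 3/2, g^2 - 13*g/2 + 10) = 1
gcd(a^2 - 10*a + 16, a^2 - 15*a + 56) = a - 8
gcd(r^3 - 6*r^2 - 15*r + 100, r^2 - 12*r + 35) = r - 5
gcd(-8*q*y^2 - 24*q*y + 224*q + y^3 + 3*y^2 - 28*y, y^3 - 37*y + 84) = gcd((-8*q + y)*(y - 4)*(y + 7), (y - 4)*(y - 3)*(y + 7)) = y^2 + 3*y - 28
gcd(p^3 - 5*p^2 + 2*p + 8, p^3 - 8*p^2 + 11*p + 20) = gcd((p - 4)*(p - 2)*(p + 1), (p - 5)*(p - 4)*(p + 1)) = p^2 - 3*p - 4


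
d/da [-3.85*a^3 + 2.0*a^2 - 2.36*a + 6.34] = -11.55*a^2 + 4.0*a - 2.36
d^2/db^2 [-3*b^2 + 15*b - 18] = -6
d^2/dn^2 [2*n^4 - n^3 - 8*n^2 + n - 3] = 24*n^2 - 6*n - 16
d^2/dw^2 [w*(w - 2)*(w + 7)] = 6*w + 10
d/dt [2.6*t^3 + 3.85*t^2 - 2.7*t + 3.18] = 7.8*t^2 + 7.7*t - 2.7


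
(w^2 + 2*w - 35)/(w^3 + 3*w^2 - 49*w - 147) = (w - 5)/(w^2 - 4*w - 21)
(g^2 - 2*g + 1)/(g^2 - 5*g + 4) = (g - 1)/(g - 4)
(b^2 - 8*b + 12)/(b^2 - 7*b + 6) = (b - 2)/(b - 1)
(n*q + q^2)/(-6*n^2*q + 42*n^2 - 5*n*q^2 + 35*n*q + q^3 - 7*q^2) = q/(-6*n*q + 42*n + q^2 - 7*q)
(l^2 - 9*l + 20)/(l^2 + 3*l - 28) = (l - 5)/(l + 7)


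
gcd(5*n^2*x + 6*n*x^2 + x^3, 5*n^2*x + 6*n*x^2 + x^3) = 5*n^2*x + 6*n*x^2 + x^3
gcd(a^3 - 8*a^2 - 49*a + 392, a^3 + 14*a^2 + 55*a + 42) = a + 7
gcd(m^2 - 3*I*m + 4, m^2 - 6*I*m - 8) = m - 4*I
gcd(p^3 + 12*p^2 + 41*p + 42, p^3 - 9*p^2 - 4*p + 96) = p + 3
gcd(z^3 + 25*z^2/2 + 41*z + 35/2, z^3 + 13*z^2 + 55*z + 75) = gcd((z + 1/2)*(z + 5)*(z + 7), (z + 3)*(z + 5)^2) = z + 5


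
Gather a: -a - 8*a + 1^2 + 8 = 9 - 9*a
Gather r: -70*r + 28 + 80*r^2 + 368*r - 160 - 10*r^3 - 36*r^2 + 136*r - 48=-10*r^3 + 44*r^2 + 434*r - 180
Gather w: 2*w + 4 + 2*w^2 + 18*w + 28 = 2*w^2 + 20*w + 32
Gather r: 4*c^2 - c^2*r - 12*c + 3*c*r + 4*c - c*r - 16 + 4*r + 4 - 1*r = 4*c^2 - 8*c + r*(-c^2 + 2*c + 3) - 12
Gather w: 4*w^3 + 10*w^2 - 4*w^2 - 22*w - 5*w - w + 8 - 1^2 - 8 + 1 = 4*w^3 + 6*w^2 - 28*w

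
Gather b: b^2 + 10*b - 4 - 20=b^2 + 10*b - 24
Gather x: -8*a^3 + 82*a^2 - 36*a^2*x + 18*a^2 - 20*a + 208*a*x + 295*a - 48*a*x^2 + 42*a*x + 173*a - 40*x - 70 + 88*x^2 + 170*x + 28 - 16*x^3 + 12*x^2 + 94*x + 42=-8*a^3 + 100*a^2 + 448*a - 16*x^3 + x^2*(100 - 48*a) + x*(-36*a^2 + 250*a + 224)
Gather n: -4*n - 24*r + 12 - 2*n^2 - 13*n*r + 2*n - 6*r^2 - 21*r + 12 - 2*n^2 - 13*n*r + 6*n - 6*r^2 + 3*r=-4*n^2 + n*(4 - 26*r) - 12*r^2 - 42*r + 24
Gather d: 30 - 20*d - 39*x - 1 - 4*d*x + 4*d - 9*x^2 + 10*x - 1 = d*(-4*x - 16) - 9*x^2 - 29*x + 28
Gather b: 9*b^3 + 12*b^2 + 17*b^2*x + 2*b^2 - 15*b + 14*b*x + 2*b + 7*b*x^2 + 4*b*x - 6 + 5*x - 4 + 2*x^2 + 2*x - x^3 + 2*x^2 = 9*b^3 + b^2*(17*x + 14) + b*(7*x^2 + 18*x - 13) - x^3 + 4*x^2 + 7*x - 10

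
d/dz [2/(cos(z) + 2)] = 2*sin(z)/(cos(z) + 2)^2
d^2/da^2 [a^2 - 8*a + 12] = 2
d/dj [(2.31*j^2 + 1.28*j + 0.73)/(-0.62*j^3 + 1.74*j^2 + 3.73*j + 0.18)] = (1.4322*j^4 + 1.5872*j^3 + 7.7469*j^2 - 1.7088*j - 2.4925)/(0.3844*j^6 - 2.1576*j^5 - 1.5976*j^4 + 12.7572*j^3 + 14.5393*j^2 + 1.3428*j + 0.0324)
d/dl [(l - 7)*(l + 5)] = 2*l - 2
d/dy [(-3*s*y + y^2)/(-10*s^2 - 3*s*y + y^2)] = (3*s - 2*y)*(10*s^2 + 3*s*y - y^2 - y*(3*s - y))/(10*s^2 + 3*s*y - y^2)^2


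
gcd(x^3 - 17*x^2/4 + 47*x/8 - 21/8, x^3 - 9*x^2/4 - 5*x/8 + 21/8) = x^2 - 13*x/4 + 21/8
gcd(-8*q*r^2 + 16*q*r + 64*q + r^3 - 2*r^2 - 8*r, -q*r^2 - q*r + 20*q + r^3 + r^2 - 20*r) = r - 4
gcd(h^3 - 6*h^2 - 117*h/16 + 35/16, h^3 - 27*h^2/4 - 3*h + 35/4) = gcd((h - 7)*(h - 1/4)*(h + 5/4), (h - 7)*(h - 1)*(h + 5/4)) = h^2 - 23*h/4 - 35/4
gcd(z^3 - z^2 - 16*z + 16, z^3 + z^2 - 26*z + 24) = z^2 - 5*z + 4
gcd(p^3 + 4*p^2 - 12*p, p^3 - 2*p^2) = p^2 - 2*p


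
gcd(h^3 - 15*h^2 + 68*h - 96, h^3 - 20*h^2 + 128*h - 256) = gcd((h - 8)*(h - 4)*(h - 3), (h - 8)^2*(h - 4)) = h^2 - 12*h + 32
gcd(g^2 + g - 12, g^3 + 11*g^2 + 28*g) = g + 4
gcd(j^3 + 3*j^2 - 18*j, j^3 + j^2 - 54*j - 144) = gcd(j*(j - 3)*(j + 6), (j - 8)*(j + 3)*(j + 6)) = j + 6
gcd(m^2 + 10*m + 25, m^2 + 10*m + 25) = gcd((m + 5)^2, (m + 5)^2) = m^2 + 10*m + 25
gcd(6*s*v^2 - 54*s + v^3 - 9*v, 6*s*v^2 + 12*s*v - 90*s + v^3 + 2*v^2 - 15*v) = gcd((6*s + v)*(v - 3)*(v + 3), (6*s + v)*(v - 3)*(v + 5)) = 6*s*v - 18*s + v^2 - 3*v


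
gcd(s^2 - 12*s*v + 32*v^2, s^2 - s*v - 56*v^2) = s - 8*v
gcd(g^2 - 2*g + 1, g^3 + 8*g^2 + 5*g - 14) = g - 1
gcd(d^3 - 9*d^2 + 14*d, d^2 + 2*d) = d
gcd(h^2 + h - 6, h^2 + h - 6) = h^2 + h - 6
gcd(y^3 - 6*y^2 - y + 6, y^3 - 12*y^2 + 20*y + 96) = y - 6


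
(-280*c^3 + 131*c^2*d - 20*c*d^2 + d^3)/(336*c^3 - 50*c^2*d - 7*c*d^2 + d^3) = (-35*c^2 + 12*c*d - d^2)/(42*c^2 - c*d - d^2)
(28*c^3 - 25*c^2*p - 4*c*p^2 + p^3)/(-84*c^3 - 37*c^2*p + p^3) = (-c + p)/(3*c + p)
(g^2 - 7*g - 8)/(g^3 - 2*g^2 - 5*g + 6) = (g^2 - 7*g - 8)/(g^3 - 2*g^2 - 5*g + 6)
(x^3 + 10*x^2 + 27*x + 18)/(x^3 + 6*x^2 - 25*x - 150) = (x^2 + 4*x + 3)/(x^2 - 25)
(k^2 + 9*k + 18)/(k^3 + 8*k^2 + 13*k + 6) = (k + 3)/(k^2 + 2*k + 1)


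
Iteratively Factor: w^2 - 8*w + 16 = (w - 4)*(w - 4)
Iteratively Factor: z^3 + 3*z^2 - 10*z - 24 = (z - 3)*(z^2 + 6*z + 8) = (z - 3)*(z + 2)*(z + 4)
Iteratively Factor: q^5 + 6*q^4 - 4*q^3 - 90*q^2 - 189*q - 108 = (q + 3)*(q^4 + 3*q^3 - 13*q^2 - 51*q - 36) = (q + 1)*(q + 3)*(q^3 + 2*q^2 - 15*q - 36) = (q - 4)*(q + 1)*(q + 3)*(q^2 + 6*q + 9) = (q - 4)*(q + 1)*(q + 3)^2*(q + 3)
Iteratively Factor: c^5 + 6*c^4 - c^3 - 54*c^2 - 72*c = (c + 2)*(c^4 + 4*c^3 - 9*c^2 - 36*c) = (c + 2)*(c + 4)*(c^3 - 9*c) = (c - 3)*(c + 2)*(c + 4)*(c^2 + 3*c) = c*(c - 3)*(c + 2)*(c + 4)*(c + 3)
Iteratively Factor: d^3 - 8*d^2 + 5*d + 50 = (d + 2)*(d^2 - 10*d + 25) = (d - 5)*(d + 2)*(d - 5)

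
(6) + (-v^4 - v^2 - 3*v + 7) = -v^4 - v^2 - 3*v + 13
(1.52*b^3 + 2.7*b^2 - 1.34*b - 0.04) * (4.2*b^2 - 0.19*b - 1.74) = 6.384*b^5 + 11.0512*b^4 - 8.7858*b^3 - 4.6114*b^2 + 2.3392*b + 0.0696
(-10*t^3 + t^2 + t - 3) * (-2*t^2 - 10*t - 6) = 20*t^5 + 98*t^4 + 48*t^3 - 10*t^2 + 24*t + 18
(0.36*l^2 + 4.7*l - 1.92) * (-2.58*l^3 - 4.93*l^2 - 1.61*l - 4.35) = -0.9288*l^5 - 13.9008*l^4 - 18.797*l^3 + 0.332599999999998*l^2 - 17.3538*l + 8.352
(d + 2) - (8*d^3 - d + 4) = -8*d^3 + 2*d - 2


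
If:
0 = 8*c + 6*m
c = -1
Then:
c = -1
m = 4/3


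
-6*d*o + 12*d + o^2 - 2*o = (-6*d + o)*(o - 2)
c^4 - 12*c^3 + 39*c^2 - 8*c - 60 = (c - 6)*(c - 5)*(c - 2)*(c + 1)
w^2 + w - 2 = (w - 1)*(w + 2)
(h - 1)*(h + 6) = h^2 + 5*h - 6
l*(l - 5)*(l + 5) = l^3 - 25*l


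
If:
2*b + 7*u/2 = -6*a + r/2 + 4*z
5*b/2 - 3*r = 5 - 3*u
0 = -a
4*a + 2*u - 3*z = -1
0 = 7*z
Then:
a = 0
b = 8/19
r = -69/38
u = -1/2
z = 0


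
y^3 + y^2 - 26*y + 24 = (y - 4)*(y - 1)*(y + 6)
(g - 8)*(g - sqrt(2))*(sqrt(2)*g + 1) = sqrt(2)*g^3 - 8*sqrt(2)*g^2 - g^2 - sqrt(2)*g + 8*g + 8*sqrt(2)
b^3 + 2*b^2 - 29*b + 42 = (b - 3)*(b - 2)*(b + 7)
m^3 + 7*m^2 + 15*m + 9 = (m + 1)*(m + 3)^2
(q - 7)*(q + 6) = q^2 - q - 42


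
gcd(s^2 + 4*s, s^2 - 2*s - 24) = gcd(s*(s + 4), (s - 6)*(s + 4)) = s + 4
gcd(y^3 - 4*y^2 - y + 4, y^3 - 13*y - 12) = y^2 - 3*y - 4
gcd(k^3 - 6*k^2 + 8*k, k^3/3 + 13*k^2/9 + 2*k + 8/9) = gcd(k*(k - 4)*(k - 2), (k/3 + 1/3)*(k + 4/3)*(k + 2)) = 1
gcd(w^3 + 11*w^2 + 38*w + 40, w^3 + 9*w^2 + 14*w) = w + 2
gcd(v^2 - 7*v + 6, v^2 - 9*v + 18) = v - 6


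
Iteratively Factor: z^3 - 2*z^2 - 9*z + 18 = (z - 2)*(z^2 - 9) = (z - 2)*(z + 3)*(z - 3)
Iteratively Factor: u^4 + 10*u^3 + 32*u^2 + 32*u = (u + 4)*(u^3 + 6*u^2 + 8*u) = u*(u + 4)*(u^2 + 6*u + 8) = u*(u + 4)^2*(u + 2)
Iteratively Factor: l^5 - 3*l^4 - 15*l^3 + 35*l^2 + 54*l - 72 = (l + 3)*(l^4 - 6*l^3 + 3*l^2 + 26*l - 24) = (l + 2)*(l + 3)*(l^3 - 8*l^2 + 19*l - 12) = (l - 4)*(l + 2)*(l + 3)*(l^2 - 4*l + 3) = (l - 4)*(l - 1)*(l + 2)*(l + 3)*(l - 3)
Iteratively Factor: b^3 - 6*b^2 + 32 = (b - 4)*(b^2 - 2*b - 8) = (b - 4)^2*(b + 2)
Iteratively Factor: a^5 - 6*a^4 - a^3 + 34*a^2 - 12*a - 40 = (a + 1)*(a^4 - 7*a^3 + 6*a^2 + 28*a - 40) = (a - 5)*(a + 1)*(a^3 - 2*a^2 - 4*a + 8) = (a - 5)*(a + 1)*(a + 2)*(a^2 - 4*a + 4) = (a - 5)*(a - 2)*(a + 1)*(a + 2)*(a - 2)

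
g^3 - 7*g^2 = g^2*(g - 7)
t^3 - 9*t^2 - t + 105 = (t - 7)*(t - 5)*(t + 3)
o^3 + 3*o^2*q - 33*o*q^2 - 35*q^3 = (o - 5*q)*(o + q)*(o + 7*q)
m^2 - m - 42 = (m - 7)*(m + 6)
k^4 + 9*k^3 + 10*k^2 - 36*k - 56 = (k - 2)*(k + 2)^2*(k + 7)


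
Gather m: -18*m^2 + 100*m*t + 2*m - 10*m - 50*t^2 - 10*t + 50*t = -18*m^2 + m*(100*t - 8) - 50*t^2 + 40*t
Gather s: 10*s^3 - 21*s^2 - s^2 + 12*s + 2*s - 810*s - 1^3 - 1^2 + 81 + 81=10*s^3 - 22*s^2 - 796*s + 160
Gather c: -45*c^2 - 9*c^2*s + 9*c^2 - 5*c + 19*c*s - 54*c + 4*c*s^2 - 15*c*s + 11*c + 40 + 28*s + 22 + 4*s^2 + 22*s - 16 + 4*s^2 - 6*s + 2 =c^2*(-9*s - 36) + c*(4*s^2 + 4*s - 48) + 8*s^2 + 44*s + 48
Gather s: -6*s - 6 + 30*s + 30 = 24*s + 24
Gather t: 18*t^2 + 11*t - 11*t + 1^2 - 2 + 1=18*t^2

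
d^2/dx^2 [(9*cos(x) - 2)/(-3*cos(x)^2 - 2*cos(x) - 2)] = 2*(729*(1 - cos(2*x))^2*cos(x) - 126*(1 - cos(2*x))^2 + 32*cos(x) - 280*cos(2*x) + 126*cos(3*x) - 162*cos(5*x) + 480)/(4*cos(x) + 3*cos(2*x) + 7)^3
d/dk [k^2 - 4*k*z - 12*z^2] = 2*k - 4*z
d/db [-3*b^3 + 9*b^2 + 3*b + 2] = -9*b^2 + 18*b + 3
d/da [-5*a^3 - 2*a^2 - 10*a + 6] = -15*a^2 - 4*a - 10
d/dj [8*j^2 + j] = 16*j + 1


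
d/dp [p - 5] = 1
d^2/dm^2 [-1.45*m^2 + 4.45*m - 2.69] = -2.90000000000000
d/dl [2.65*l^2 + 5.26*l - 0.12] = 5.3*l + 5.26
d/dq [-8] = 0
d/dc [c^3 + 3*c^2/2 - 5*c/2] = 3*c^2 + 3*c - 5/2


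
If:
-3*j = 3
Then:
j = -1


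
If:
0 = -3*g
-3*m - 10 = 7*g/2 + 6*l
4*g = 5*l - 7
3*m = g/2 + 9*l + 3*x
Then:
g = 0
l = 7/5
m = -92/15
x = -31/3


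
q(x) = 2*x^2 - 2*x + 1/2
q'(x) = 4*x - 2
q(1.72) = 2.98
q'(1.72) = 4.88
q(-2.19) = 14.47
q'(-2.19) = -10.76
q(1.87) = 3.75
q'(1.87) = 5.48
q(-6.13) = 87.91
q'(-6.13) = -26.52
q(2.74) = 10.04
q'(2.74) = 8.96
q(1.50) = 2.00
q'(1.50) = 4.00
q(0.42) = 0.01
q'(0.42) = -0.32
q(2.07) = 4.93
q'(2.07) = 6.28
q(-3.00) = 24.50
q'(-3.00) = -14.00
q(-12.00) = 312.50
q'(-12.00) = -50.00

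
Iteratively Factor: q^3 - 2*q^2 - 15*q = (q)*(q^2 - 2*q - 15) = q*(q + 3)*(q - 5)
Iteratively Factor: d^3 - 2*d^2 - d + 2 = (d + 1)*(d^2 - 3*d + 2) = (d - 1)*(d + 1)*(d - 2)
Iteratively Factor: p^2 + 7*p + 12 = (p + 3)*(p + 4)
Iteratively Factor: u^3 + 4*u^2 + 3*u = (u + 3)*(u^2 + u) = u*(u + 3)*(u + 1)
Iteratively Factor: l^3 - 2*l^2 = (l)*(l^2 - 2*l) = l^2*(l - 2)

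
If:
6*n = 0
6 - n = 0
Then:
No Solution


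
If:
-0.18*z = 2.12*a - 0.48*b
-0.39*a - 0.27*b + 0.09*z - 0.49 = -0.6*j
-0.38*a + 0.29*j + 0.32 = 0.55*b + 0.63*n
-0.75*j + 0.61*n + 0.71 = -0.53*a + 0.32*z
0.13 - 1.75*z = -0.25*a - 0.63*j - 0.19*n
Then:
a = 0.10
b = 0.66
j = 1.10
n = 0.38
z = 0.53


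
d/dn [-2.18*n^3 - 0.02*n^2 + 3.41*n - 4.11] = -6.54*n^2 - 0.04*n + 3.41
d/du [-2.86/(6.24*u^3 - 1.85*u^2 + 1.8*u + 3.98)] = (53.5392*u^2 - 10.582*u + 5.148)/(6.24*u^3 - 1.85*u^2 + 1.8*u + 3.98)^2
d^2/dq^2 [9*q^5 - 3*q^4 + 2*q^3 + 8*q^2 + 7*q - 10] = 180*q^3 - 36*q^2 + 12*q + 16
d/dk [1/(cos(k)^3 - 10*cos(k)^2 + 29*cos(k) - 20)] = (3*cos(k)^2 - 20*cos(k) + 29)*sin(k)/(cos(k)^3 - 10*cos(k)^2 + 29*cos(k) - 20)^2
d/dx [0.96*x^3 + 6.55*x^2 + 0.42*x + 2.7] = 2.88*x^2 + 13.1*x + 0.42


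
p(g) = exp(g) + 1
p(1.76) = 6.81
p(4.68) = 108.77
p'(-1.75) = 0.17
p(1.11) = 4.03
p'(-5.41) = 0.00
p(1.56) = 5.76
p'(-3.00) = 0.05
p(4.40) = 82.45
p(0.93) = 3.53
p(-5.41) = 1.00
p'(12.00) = 162754.79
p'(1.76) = 5.81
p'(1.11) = 3.03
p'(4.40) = 81.45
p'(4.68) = 107.77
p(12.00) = 162755.79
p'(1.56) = 4.76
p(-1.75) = 1.17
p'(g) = exp(g)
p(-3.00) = 1.05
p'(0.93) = 2.53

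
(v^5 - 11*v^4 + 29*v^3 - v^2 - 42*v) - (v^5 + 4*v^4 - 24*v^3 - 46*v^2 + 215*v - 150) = -15*v^4 + 53*v^3 + 45*v^2 - 257*v + 150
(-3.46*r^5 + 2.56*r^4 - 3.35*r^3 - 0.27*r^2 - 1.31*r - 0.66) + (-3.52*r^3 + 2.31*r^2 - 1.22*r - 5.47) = -3.46*r^5 + 2.56*r^4 - 6.87*r^3 + 2.04*r^2 - 2.53*r - 6.13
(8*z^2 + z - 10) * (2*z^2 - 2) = 16*z^4 + 2*z^3 - 36*z^2 - 2*z + 20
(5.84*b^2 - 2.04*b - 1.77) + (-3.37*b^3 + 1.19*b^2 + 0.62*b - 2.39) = -3.37*b^3 + 7.03*b^2 - 1.42*b - 4.16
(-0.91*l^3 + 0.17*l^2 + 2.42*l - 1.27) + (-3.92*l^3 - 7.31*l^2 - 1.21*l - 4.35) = -4.83*l^3 - 7.14*l^2 + 1.21*l - 5.62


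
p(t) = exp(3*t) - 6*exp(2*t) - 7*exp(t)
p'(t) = 3*exp(3*t) - 12*exp(2*t) - 7*exp(t)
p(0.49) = -23.06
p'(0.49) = -30.35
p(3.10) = 7826.14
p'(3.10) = 26745.68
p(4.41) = 515636.03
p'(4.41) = 1588669.44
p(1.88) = -22.10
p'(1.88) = 283.13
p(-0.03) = -11.53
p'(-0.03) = -15.35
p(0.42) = -21.03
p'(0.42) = -27.87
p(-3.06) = -0.34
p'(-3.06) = -0.35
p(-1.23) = -2.53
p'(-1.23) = -3.00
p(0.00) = -12.00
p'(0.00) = -16.00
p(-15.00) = 0.00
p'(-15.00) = 0.00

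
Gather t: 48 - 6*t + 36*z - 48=-6*t + 36*z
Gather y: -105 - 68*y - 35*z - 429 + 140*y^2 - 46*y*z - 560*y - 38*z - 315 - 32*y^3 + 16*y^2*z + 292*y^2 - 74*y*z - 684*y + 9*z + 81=-32*y^3 + y^2*(16*z + 432) + y*(-120*z - 1312) - 64*z - 768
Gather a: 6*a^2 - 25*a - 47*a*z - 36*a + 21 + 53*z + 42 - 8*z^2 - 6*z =6*a^2 + a*(-47*z - 61) - 8*z^2 + 47*z + 63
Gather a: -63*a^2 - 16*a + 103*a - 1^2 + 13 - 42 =-63*a^2 + 87*a - 30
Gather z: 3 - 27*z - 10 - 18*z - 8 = -45*z - 15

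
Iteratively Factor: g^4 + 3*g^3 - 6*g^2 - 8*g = (g)*(g^3 + 3*g^2 - 6*g - 8) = g*(g + 1)*(g^2 + 2*g - 8) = g*(g + 1)*(g + 4)*(g - 2)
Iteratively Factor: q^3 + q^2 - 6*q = (q - 2)*(q^2 + 3*q) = q*(q - 2)*(q + 3)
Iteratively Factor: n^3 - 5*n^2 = (n)*(n^2 - 5*n) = n*(n - 5)*(n)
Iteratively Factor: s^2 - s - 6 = (s - 3)*(s + 2)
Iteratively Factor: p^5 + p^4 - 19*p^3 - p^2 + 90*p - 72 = (p - 2)*(p^4 + 3*p^3 - 13*p^2 - 27*p + 36) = (p - 2)*(p + 3)*(p^3 - 13*p + 12) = (p - 3)*(p - 2)*(p + 3)*(p^2 + 3*p - 4) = (p - 3)*(p - 2)*(p + 3)*(p + 4)*(p - 1)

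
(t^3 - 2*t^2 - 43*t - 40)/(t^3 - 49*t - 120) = (t + 1)/(t + 3)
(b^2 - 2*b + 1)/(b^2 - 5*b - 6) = (-b^2 + 2*b - 1)/(-b^2 + 5*b + 6)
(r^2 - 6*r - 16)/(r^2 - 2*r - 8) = (r - 8)/(r - 4)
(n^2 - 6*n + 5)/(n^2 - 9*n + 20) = (n - 1)/(n - 4)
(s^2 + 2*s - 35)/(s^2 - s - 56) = (s - 5)/(s - 8)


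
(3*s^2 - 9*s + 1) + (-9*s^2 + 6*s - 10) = -6*s^2 - 3*s - 9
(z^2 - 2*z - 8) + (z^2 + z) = 2*z^2 - z - 8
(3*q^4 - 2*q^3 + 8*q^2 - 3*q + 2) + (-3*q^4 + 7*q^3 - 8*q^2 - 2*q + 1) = 5*q^3 - 5*q + 3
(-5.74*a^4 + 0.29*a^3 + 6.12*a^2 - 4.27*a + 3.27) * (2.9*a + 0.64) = -16.646*a^5 - 2.8326*a^4 + 17.9336*a^3 - 8.4662*a^2 + 6.7502*a + 2.0928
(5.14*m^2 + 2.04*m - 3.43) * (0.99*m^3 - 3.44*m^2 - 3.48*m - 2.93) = 5.0886*m^5 - 15.662*m^4 - 28.3005*m^3 - 10.3602*m^2 + 5.9592*m + 10.0499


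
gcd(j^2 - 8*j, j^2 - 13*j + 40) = j - 8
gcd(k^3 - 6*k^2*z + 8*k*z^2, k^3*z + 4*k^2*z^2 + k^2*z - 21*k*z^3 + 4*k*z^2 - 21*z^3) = 1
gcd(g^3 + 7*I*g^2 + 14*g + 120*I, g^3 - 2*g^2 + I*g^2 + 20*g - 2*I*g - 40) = g^2 + I*g + 20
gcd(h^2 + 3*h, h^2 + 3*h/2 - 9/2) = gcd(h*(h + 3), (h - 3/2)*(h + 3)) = h + 3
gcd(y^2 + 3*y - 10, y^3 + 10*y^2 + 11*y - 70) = y^2 + 3*y - 10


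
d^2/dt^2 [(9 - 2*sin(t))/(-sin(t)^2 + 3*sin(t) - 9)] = (-2*sin(t)^5 + 30*sin(t)^4 + 31*sin(t)^3 - 351*sin(t)^2 + 135*sin(t) + 108)/(sin(t)^2 - 3*sin(t) + 9)^3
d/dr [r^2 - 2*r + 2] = 2*r - 2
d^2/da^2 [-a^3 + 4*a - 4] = -6*a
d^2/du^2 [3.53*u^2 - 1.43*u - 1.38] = 7.06000000000000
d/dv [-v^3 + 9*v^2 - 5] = 3*v*(6 - v)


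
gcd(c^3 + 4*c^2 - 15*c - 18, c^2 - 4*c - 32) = 1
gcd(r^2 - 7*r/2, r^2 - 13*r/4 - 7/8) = r - 7/2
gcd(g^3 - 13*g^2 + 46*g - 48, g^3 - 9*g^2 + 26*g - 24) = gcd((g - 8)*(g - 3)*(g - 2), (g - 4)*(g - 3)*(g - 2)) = g^2 - 5*g + 6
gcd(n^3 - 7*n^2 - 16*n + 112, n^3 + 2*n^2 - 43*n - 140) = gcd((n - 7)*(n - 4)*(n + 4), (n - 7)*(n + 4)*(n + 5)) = n^2 - 3*n - 28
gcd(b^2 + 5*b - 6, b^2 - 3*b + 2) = b - 1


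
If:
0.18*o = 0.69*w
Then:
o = 3.83333333333333*w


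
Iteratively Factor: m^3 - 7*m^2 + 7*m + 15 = (m - 3)*(m^2 - 4*m - 5) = (m - 5)*(m - 3)*(m + 1)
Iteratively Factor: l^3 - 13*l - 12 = (l - 4)*(l^2 + 4*l + 3) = (l - 4)*(l + 3)*(l + 1)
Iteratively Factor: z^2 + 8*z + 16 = (z + 4)*(z + 4)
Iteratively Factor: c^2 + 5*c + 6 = (c + 3)*(c + 2)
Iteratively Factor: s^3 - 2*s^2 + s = (s)*(s^2 - 2*s + 1) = s*(s - 1)*(s - 1)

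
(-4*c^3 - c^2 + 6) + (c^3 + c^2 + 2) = 8 - 3*c^3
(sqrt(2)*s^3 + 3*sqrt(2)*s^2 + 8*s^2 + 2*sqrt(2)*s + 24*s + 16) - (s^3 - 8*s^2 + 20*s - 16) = -s^3 + sqrt(2)*s^3 + 3*sqrt(2)*s^2 + 16*s^2 + 2*sqrt(2)*s + 4*s + 32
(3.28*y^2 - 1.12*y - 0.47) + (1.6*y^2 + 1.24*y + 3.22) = 4.88*y^2 + 0.12*y + 2.75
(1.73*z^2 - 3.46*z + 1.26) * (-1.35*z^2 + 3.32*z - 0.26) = -2.3355*z^4 + 10.4146*z^3 - 13.638*z^2 + 5.0828*z - 0.3276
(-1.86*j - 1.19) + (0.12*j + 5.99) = 4.8 - 1.74*j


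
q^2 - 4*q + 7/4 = (q - 7/2)*(q - 1/2)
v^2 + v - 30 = (v - 5)*(v + 6)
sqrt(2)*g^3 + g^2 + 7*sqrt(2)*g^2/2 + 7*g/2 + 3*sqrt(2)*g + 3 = (g + 3/2)*(g + 2)*(sqrt(2)*g + 1)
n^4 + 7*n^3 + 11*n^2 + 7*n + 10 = (n + 2)*(n + 5)*(n - I)*(n + I)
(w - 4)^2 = w^2 - 8*w + 16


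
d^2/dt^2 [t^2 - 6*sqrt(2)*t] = 2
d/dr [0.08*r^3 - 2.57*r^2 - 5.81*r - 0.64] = 0.24*r^2 - 5.14*r - 5.81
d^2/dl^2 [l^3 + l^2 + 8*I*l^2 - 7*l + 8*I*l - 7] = 6*l + 2 + 16*I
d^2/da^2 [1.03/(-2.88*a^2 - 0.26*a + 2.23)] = (17.086464*a^2 + 1.542528*a - 1.03*(5.76*a + 0.26)*(11.52*a + 0.52) - 13.230144)/(2.88*a^2 + 0.26*a - 2.23)^3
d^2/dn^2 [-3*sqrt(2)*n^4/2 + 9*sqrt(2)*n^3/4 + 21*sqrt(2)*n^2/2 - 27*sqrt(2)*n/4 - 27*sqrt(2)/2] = sqrt(2)*(-18*n^2 + 27*n/2 + 21)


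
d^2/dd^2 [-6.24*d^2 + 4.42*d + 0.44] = -12.4800000000000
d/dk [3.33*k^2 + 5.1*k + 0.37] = 6.66*k + 5.1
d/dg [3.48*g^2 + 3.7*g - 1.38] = 6.96*g + 3.7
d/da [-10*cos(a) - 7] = 10*sin(a)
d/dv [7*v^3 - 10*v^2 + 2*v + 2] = 21*v^2 - 20*v + 2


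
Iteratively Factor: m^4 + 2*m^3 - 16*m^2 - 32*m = (m - 4)*(m^3 + 6*m^2 + 8*m) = (m - 4)*(m + 4)*(m^2 + 2*m) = (m - 4)*(m + 2)*(m + 4)*(m)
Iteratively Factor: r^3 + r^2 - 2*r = (r)*(r^2 + r - 2) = r*(r - 1)*(r + 2)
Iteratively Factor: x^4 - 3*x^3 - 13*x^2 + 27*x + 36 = (x - 3)*(x^3 - 13*x - 12) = (x - 4)*(x - 3)*(x^2 + 4*x + 3) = (x - 4)*(x - 3)*(x + 1)*(x + 3)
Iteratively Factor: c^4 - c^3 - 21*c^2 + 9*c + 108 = (c - 3)*(c^3 + 2*c^2 - 15*c - 36) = (c - 3)*(c + 3)*(c^2 - c - 12) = (c - 3)*(c + 3)^2*(c - 4)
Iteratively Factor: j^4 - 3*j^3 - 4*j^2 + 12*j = (j)*(j^3 - 3*j^2 - 4*j + 12) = j*(j - 3)*(j^2 - 4) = j*(j - 3)*(j - 2)*(j + 2)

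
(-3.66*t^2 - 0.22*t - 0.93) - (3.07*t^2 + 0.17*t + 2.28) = -6.73*t^2 - 0.39*t - 3.21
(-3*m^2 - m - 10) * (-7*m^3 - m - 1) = 21*m^5 + 7*m^4 + 73*m^3 + 4*m^2 + 11*m + 10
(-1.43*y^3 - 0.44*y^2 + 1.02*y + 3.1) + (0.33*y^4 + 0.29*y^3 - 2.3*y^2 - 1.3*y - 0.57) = 0.33*y^4 - 1.14*y^3 - 2.74*y^2 - 0.28*y + 2.53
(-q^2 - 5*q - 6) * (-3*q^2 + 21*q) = 3*q^4 - 6*q^3 - 87*q^2 - 126*q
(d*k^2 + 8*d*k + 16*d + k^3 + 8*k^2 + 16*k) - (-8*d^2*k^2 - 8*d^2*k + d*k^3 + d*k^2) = 8*d^2*k^2 + 8*d^2*k - d*k^3 + 8*d*k + 16*d + k^3 + 8*k^2 + 16*k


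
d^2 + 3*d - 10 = (d - 2)*(d + 5)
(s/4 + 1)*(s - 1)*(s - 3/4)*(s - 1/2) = s^4/4 + 7*s^3/16 - 59*s^2/32 + 49*s/32 - 3/8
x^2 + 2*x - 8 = (x - 2)*(x + 4)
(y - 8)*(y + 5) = y^2 - 3*y - 40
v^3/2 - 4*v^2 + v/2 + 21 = (v/2 + 1)*(v - 7)*(v - 3)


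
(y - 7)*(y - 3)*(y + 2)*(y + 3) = y^4 - 5*y^3 - 23*y^2 + 45*y + 126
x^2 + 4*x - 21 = (x - 3)*(x + 7)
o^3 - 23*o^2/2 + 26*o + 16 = (o - 8)*(o - 4)*(o + 1/2)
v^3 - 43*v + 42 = (v - 6)*(v - 1)*(v + 7)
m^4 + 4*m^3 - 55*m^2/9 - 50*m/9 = m*(m - 5/3)*(m + 2/3)*(m + 5)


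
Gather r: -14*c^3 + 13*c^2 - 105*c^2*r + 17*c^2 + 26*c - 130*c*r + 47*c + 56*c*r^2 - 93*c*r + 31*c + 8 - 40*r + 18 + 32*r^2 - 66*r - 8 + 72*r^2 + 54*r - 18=-14*c^3 + 30*c^2 + 104*c + r^2*(56*c + 104) + r*(-105*c^2 - 223*c - 52)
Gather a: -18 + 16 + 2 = 0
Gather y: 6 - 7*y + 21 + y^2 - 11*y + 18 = y^2 - 18*y + 45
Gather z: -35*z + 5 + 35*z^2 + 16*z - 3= 35*z^2 - 19*z + 2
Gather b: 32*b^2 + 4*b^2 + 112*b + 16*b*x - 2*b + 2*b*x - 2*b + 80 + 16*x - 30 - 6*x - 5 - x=36*b^2 + b*(18*x + 108) + 9*x + 45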